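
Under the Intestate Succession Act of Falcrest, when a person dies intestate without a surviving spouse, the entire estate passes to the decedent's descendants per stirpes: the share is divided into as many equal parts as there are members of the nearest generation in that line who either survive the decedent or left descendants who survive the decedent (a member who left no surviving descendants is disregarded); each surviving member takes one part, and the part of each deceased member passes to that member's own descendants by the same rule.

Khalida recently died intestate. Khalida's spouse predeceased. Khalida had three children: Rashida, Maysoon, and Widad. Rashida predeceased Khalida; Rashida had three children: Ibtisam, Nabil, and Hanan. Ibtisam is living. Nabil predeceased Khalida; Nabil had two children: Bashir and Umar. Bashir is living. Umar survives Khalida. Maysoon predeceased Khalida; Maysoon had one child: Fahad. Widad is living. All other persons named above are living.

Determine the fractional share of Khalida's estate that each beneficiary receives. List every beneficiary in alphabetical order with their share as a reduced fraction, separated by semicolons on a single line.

There is no surviving spouse, so the entire estate passes to Khalida's descendants per stirpes.
The estate is divided into 3 equal shares of 1/3 among Rashida, Maysoon, Widad.
Rashida predeceased; the 1/3 allotted to Rashida's branch passes to Rashida's issue by representation.
The 1/3 is divided into 3 equal shares of 1/9 among Ibtisam, Nabil, Hanan.
Ibtisam is living and takes 1/9.
Nabil predeceased; the 1/9 allotted to Nabil's branch passes to Nabil's issue by representation.
The 1/9 is divided into 2 equal shares of 1/18 among Bashir, Umar.
Bashir is living and takes 1/18.
Umar is living and takes 1/18.
Hanan is living and takes 1/9.
Maysoon predeceased; the 1/3 allotted to Maysoon's branch passes to Maysoon's issue by representation.
Fahad is the sole taker at this level and receives the full 1/3.
Widad is living and takes 1/3.

Bashir 1/18; Fahad 1/3; Hanan 1/9; Ibtisam 1/9; Umar 1/18; Widad 1/3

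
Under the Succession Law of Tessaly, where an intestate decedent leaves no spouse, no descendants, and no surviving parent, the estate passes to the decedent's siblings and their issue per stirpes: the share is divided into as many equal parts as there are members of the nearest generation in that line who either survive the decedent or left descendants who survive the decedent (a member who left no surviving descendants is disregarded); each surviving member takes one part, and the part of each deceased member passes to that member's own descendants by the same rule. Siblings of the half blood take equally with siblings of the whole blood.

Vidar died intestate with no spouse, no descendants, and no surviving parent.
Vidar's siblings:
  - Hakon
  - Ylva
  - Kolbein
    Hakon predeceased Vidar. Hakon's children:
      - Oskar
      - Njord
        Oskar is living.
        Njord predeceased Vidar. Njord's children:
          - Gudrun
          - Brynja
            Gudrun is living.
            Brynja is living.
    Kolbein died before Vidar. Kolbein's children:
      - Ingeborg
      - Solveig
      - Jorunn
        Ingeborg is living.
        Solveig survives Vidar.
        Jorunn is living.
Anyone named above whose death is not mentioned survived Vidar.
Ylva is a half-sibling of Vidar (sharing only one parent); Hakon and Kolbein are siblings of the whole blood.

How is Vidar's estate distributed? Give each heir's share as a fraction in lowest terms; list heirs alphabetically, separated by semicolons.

No spouse, descendants, or parent survives, so the estate passes to Vidar's siblings per stirpes.
Half-blood and whole-blood siblings take equally under the stated rule.
The estate is divided into 3 equal shares of 1/3 among Hakon, Ylva, Kolbein.
Hakon predeceased; the 1/3 allotted to Hakon's branch passes to Hakon's issue by representation.
The 1/3 is divided into 2 equal shares of 1/6 among Oskar, Njord.
Oskar is living and takes 1/6.
Njord predeceased; the 1/6 allotted to Njord's branch passes to Njord's issue by representation.
The 1/6 is divided into 2 equal shares of 1/12 among Gudrun, Brynja.
Gudrun is living and takes 1/12.
Brynja is living and takes 1/12.
Ylva is living and takes 1/3.
Kolbein predeceased; the 1/3 allotted to Kolbein's branch passes to Kolbein's issue by representation.
The 1/3 is divided into 3 equal shares of 1/9 among Ingeborg, Solveig, Jorunn.
Ingeborg is living and takes 1/9.
Solveig is living and takes 1/9.
Jorunn is living and takes 1/9.

Brynja 1/12; Gudrun 1/12; Ingeborg 1/9; Jorunn 1/9; Oskar 1/6; Solveig 1/9; Ylva 1/3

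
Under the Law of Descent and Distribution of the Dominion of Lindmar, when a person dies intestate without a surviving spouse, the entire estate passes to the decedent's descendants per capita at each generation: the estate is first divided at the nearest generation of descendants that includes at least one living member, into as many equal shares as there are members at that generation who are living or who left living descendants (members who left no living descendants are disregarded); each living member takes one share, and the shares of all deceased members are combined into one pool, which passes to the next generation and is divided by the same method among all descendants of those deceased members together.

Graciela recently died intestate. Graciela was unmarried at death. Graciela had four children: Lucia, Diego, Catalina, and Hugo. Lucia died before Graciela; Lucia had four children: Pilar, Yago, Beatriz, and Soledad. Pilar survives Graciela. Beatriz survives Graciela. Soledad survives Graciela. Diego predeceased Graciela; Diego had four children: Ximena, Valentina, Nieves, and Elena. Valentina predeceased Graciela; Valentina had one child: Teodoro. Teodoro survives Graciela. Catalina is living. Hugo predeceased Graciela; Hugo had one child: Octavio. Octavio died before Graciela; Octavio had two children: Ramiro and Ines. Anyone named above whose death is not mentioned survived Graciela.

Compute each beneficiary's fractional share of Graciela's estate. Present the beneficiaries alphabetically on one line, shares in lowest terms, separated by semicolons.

There is no surviving spouse, so the entire estate passes to Graciela's descendants per capita at each generation.
At generation 1 (Lucia, Diego, Catalina, Hugo) there are 4 shares of (1)/4 = 1/4 each.
Living: Catalina — each takes 1/4.
Deceased: Lucia, Diego, and Hugo. Their combined 3/4 is pooled and carried to generation 2.
At generation 2 (Pilar, Yago, Beatriz, Soledad, Ximena, Valentina, Nieves, Elena, Octavio) there are 9 shares of (3/4)/9 = 1/12 each.
Living: Pilar, Yago, Beatriz, Soledad, Ximena, Nieves, and Elena — each takes 1/12.
Deceased: Valentina and Octavio. Their combined 1/6 is pooled and carried to generation 3.
At generation 3 (Teodoro, Ramiro, Ines) there are 3 shares of (1/6)/3 = 1/18 each.
Living: Teodoro, Ramiro, and Ines — each takes 1/18.

Beatriz 1/12; Catalina 1/4; Elena 1/12; Ines 1/18; Nieves 1/12; Pilar 1/12; Ramiro 1/18; Soledad 1/12; Teodoro 1/18; Ximena 1/12; Yago 1/12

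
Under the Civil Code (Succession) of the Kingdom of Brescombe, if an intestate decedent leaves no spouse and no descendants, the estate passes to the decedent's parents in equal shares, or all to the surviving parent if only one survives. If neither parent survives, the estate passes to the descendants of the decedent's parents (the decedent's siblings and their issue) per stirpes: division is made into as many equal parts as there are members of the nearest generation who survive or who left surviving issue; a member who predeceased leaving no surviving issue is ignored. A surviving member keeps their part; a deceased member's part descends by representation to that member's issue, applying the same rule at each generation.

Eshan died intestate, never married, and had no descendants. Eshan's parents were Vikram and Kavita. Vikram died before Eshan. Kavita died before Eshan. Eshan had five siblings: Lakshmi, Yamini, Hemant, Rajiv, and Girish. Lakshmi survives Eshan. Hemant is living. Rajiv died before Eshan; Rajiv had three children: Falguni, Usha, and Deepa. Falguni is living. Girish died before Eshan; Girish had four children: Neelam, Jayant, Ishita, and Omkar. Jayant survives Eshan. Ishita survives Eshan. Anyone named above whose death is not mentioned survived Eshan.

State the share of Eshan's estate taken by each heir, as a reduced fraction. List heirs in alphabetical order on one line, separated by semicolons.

Deepa 1/15; Falguni 1/15; Hemant 1/5; Ishita 1/20; Jayant 1/20; Lakshmi 1/5; Neelam 1/20; Omkar 1/20; Usha 1/15; Yamini 1/5

Neither parent survives and there are no descendants, so the estate passes to Eshan's siblings and their issue per stirpes.
The estate is divided into 5 equal shares of 1/5 among Lakshmi, Yamini, Hemant, Rajiv, Girish.
Lakshmi is living and takes 1/5.
Yamini is living and takes 1/5.
Hemant is living and takes 1/5.
Rajiv predeceased; the 1/5 allotted to Rajiv's branch passes to Rajiv's issue by representation.
The 1/5 is divided into 3 equal shares of 1/15 among Falguni, Usha, Deepa.
Falguni is living and takes 1/15.
Usha is living and takes 1/15.
Deepa is living and takes 1/15.
Girish predeceased; the 1/5 allotted to Girish's branch passes to Girish's issue by representation.
The 1/5 is divided into 4 equal shares of 1/20 among Neelam, Jayant, Ishita, Omkar.
Neelam is living and takes 1/20.
Jayant is living and takes 1/20.
Ishita is living and takes 1/20.
Omkar is living and takes 1/20.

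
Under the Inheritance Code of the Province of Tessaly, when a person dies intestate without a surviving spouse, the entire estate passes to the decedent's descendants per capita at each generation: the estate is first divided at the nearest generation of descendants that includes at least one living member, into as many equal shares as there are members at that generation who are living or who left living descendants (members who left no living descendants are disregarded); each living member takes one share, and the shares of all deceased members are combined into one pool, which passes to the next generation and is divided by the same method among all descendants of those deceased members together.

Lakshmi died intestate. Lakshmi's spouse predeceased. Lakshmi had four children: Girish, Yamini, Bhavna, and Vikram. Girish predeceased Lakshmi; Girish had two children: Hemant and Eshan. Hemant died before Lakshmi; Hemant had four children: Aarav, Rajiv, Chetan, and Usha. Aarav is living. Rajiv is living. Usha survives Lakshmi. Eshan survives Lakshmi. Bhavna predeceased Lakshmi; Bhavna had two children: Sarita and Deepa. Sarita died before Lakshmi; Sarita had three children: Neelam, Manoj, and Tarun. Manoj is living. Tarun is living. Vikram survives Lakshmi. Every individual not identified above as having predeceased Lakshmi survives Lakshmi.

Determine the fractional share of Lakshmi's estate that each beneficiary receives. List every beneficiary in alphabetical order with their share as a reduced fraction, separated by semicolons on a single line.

Aarav 1/28; Chetan 1/28; Deepa 1/8; Eshan 1/8; Manoj 1/28; Neelam 1/28; Rajiv 1/28; Tarun 1/28; Usha 1/28; Vikram 1/4; Yamini 1/4

There is no surviving spouse, so the entire estate passes to Lakshmi's descendants per capita at each generation.
At generation 1 (Girish, Yamini, Bhavna, Vikram) there are 4 shares of (1)/4 = 1/4 each.
Living: Yamini and Vikram — each takes 1/4.
Deceased: Girish and Bhavna. Their combined 1/2 is pooled and carried to generation 2.
At generation 2 (Hemant, Eshan, Sarita, Deepa) there are 4 shares of (1/2)/4 = 1/8 each.
Living: Eshan and Deepa — each takes 1/8.
Deceased: Hemant and Sarita. Their combined 1/4 is pooled and carried to generation 3.
At generation 3 (Aarav, Rajiv, Chetan, Usha, Neelam, Manoj, Tarun) there are 7 shares of (1/4)/7 = 1/28 each.
Living: Aarav, Rajiv, Chetan, Usha, Neelam, Manoj, and Tarun — each takes 1/28.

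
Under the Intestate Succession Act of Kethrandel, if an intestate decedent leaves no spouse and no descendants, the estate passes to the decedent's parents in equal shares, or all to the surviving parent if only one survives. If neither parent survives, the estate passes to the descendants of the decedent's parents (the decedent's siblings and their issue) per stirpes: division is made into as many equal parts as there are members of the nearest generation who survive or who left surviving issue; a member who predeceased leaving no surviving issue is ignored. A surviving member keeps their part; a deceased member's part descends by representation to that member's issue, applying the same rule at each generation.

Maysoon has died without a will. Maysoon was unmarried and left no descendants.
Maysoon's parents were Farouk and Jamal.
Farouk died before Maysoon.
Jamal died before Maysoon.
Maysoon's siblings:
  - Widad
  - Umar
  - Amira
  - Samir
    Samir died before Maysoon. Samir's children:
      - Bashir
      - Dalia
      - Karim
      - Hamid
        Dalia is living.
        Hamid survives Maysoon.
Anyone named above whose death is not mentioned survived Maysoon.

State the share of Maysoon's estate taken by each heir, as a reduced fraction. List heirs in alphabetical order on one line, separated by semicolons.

Neither parent survives and there are no descendants, so the estate passes to Maysoon's siblings and their issue per stirpes.
The estate is divided into 4 equal shares of 1/4 among Widad, Umar, Amira, Samir.
Widad is living and takes 1/4.
Umar is living and takes 1/4.
Amira is living and takes 1/4.
Samir predeceased; the 1/4 allotted to Samir's branch passes to Samir's issue by representation.
The 1/4 is divided into 4 equal shares of 1/16 among Bashir, Dalia, Karim, Hamid.
Bashir is living and takes 1/16.
Dalia is living and takes 1/16.
Karim is living and takes 1/16.
Hamid is living and takes 1/16.

Amira 1/4; Bashir 1/16; Dalia 1/16; Hamid 1/16; Karim 1/16; Umar 1/4; Widad 1/4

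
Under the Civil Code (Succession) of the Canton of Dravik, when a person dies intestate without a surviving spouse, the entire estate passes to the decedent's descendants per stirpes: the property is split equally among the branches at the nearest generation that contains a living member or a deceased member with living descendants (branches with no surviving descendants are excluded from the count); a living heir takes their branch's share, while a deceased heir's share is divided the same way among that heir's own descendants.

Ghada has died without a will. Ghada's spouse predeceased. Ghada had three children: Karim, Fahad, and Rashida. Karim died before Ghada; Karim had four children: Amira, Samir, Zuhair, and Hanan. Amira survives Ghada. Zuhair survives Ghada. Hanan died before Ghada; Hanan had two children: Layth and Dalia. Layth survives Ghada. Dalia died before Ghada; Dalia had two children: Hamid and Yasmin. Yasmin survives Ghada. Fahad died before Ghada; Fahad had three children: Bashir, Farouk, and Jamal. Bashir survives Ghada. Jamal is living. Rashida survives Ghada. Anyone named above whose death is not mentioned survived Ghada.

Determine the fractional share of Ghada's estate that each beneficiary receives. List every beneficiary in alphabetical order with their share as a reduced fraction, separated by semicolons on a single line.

There is no surviving spouse, so the entire estate passes to Ghada's descendants per stirpes.
The estate is divided into 3 equal shares of 1/3 among Karim, Fahad, Rashida.
Karim predeceased; the 1/3 allotted to Karim's branch passes to Karim's issue by representation.
The 1/3 is divided into 4 equal shares of 1/12 among Amira, Samir, Zuhair, Hanan.
Amira is living and takes 1/12.
Samir is living and takes 1/12.
Zuhair is living and takes 1/12.
Hanan predeceased; the 1/12 allotted to Hanan's branch passes to Hanan's issue by representation.
The 1/12 is divided into 2 equal shares of 1/24 among Layth, Dalia.
Layth is living and takes 1/24.
Dalia predeceased; the 1/24 allotted to Dalia's branch passes to Dalia's issue by representation.
The 1/24 is divided into 2 equal shares of 1/48 among Hamid, Yasmin.
Hamid is living and takes 1/48.
Yasmin is living and takes 1/48.
Fahad predeceased; the 1/3 allotted to Fahad's branch passes to Fahad's issue by representation.
The 1/3 is divided into 3 equal shares of 1/9 among Bashir, Farouk, Jamal.
Bashir is living and takes 1/9.
Farouk is living and takes 1/9.
Jamal is living and takes 1/9.
Rashida is living and takes 1/3.

Amira 1/12; Bashir 1/9; Farouk 1/9; Hamid 1/48; Jamal 1/9; Layth 1/24; Rashida 1/3; Samir 1/12; Yasmin 1/48; Zuhair 1/12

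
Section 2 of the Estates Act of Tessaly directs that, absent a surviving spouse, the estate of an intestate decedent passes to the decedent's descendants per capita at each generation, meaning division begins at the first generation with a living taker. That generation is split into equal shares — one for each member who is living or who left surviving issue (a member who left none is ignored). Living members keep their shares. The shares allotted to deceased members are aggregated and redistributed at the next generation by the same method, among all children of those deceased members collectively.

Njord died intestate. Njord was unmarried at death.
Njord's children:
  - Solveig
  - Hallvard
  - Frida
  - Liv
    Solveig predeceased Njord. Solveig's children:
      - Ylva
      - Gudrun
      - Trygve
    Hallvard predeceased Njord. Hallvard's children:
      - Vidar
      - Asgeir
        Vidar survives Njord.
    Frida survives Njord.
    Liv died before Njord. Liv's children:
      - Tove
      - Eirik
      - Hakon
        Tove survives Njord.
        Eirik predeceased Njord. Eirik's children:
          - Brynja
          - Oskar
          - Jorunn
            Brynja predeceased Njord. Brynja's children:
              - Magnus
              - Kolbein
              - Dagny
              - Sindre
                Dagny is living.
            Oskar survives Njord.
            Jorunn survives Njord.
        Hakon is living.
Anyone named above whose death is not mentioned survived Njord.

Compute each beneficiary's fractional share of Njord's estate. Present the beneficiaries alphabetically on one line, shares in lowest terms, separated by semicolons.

There is no surviving spouse, so the entire estate passes to Njord's descendants per capita at each generation.
At generation 1 (Solveig, Hallvard, Frida, Liv) there are 4 shares of (1)/4 = 1/4 each.
Living: Frida — each takes 1/4.
Deceased: Solveig, Hallvard, and Liv. Their combined 3/4 is pooled and carried to generation 2.
At generation 2 (Ylva, Gudrun, Trygve, Vidar, Asgeir, Tove, Eirik, Hakon) there are 8 shares of (3/4)/8 = 3/32 each.
Living: Ylva, Gudrun, Trygve, Vidar, Asgeir, Tove, and Hakon — each takes 3/32.
Deceased: Eirik. That 3/32 share is carried to generation 3.
At generation 3 (Brynja, Oskar, Jorunn) there are 3 shares of (3/32)/3 = 1/32 each.
Living: Oskar and Jorunn — each takes 1/32.
Deceased: Brynja. That 1/32 share is carried to generation 4.
At generation 4 (Magnus, Kolbein, Dagny, Sindre) there are 4 shares of (1/32)/4 = 1/128 each.
Living: Magnus, Kolbein, Dagny, and Sindre — each takes 1/128.

Asgeir 3/32; Dagny 1/128; Frida 1/4; Gudrun 3/32; Hakon 3/32; Jorunn 1/32; Kolbein 1/128; Magnus 1/128; Oskar 1/32; Sindre 1/128; Tove 3/32; Trygve 3/32; Vidar 3/32; Ylva 3/32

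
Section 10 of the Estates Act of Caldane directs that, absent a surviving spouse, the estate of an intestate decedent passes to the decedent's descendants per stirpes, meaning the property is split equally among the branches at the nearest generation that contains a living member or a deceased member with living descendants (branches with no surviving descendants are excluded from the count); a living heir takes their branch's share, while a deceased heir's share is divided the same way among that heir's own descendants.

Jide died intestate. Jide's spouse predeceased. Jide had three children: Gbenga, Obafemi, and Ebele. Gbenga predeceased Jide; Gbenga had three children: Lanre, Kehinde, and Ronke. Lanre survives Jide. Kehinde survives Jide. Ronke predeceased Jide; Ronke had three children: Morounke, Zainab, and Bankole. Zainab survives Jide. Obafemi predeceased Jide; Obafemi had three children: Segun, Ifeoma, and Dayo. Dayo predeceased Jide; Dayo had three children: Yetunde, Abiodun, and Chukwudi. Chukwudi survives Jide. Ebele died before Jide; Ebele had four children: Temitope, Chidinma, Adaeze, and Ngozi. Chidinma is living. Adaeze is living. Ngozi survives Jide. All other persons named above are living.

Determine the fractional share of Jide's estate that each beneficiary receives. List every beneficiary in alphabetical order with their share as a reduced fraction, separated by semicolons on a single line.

There is no surviving spouse, so the entire estate passes to Jide's descendants per stirpes.
The estate is divided into 3 equal shares of 1/3 among Gbenga, Obafemi, Ebele.
Gbenga predeceased; the 1/3 allotted to Gbenga's branch passes to Gbenga's issue by representation.
The 1/3 is divided into 3 equal shares of 1/9 among Lanre, Kehinde, Ronke.
Lanre is living and takes 1/9.
Kehinde is living and takes 1/9.
Ronke predeceased; the 1/9 allotted to Ronke's branch passes to Ronke's issue by representation.
The 1/9 is divided into 3 equal shares of 1/27 among Morounke, Zainab, Bankole.
Morounke is living and takes 1/27.
Zainab is living and takes 1/27.
Bankole is living and takes 1/27.
Obafemi predeceased; the 1/3 allotted to Obafemi's branch passes to Obafemi's issue by representation.
The 1/3 is divided into 3 equal shares of 1/9 among Segun, Ifeoma, Dayo.
Segun is living and takes 1/9.
Ifeoma is living and takes 1/9.
Dayo predeceased; the 1/9 allotted to Dayo's branch passes to Dayo's issue by representation.
The 1/9 is divided into 3 equal shares of 1/27 among Yetunde, Abiodun, Chukwudi.
Yetunde is living and takes 1/27.
Abiodun is living and takes 1/27.
Chukwudi is living and takes 1/27.
Ebele predeceased; the 1/3 allotted to Ebele's branch passes to Ebele's issue by representation.
The 1/3 is divided into 4 equal shares of 1/12 among Temitope, Chidinma, Adaeze, Ngozi.
Temitope is living and takes 1/12.
Chidinma is living and takes 1/12.
Adaeze is living and takes 1/12.
Ngozi is living and takes 1/12.

Abiodun 1/27; Adaeze 1/12; Bankole 1/27; Chidinma 1/12; Chukwudi 1/27; Ifeoma 1/9; Kehinde 1/9; Lanre 1/9; Morounke 1/27; Ngozi 1/12; Segun 1/9; Temitope 1/12; Yetunde 1/27; Zainab 1/27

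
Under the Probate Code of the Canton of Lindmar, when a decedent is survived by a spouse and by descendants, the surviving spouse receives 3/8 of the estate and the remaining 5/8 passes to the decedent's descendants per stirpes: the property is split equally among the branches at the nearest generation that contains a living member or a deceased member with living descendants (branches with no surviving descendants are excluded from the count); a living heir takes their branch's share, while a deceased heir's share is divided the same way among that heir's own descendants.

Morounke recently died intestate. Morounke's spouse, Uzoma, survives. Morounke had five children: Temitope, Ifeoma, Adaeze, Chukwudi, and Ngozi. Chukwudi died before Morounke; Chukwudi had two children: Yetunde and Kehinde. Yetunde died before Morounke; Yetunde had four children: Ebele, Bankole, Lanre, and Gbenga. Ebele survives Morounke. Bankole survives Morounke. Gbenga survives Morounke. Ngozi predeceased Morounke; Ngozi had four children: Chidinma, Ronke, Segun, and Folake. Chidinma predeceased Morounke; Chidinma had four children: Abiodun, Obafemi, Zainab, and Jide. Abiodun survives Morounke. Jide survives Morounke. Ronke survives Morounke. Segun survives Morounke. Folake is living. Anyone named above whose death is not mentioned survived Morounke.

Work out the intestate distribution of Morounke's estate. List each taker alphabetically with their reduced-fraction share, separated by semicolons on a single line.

Uzoma, as surviving spouse, takes 3/8.
The remaining 5/8 passes to Morounke's descendants per stirpes.
The 5/8 is divided into 5 equal shares of 1/8 among Temitope, Ifeoma, Adaeze, Chukwudi, Ngozi.
Temitope is living and takes 1/8.
Ifeoma is living and takes 1/8.
Adaeze is living and takes 1/8.
Chukwudi predeceased; the 1/8 allotted to Chukwudi's branch passes to Chukwudi's issue by representation.
The 1/8 is divided into 2 equal shares of 1/16 among Yetunde, Kehinde.
Yetunde predeceased; the 1/16 allotted to Yetunde's branch passes to Yetunde's issue by representation.
The 1/16 is divided into 4 equal shares of 1/64 among Ebele, Bankole, Lanre, Gbenga.
Ebele is living and takes 1/64.
Bankole is living and takes 1/64.
Lanre is living and takes 1/64.
Gbenga is living and takes 1/64.
Kehinde is living and takes 1/16.
Ngozi predeceased; the 1/8 allotted to Ngozi's branch passes to Ngozi's issue by representation.
The 1/8 is divided into 4 equal shares of 1/32 among Chidinma, Ronke, Segun, Folake.
Chidinma predeceased; the 1/32 allotted to Chidinma's branch passes to Chidinma's issue by representation.
The 1/32 is divided into 4 equal shares of 1/128 among Abiodun, Obafemi, Zainab, Jide.
Abiodun is living and takes 1/128.
Obafemi is living and takes 1/128.
Zainab is living and takes 1/128.
Jide is living and takes 1/128.
Ronke is living and takes 1/32.
Segun is living and takes 1/32.
Folake is living and takes 1/32.

Abiodun 1/128; Adaeze 1/8; Bankole 1/64; Ebele 1/64; Folake 1/32; Gbenga 1/64; Ifeoma 1/8; Jide 1/128; Kehinde 1/16; Lanre 1/64; Obafemi 1/128; Ronke 1/32; Segun 1/32; Temitope 1/8; Uzoma 3/8; Zainab 1/128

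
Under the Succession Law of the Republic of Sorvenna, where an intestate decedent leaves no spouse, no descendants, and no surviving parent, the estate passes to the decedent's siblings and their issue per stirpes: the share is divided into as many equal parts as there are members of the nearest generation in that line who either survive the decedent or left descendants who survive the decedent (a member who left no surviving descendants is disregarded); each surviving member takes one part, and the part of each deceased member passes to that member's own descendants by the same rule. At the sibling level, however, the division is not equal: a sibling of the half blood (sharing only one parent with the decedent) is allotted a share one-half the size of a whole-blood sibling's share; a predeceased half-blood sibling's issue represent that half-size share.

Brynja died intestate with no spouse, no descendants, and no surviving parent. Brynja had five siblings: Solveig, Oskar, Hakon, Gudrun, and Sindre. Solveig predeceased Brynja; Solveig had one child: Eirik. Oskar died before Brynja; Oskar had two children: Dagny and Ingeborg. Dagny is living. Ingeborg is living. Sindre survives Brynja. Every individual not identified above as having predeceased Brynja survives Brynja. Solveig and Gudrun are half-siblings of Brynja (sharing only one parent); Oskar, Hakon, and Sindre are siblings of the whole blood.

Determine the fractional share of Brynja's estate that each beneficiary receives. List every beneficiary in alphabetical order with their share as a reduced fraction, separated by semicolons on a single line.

No spouse, descendants, or parent survives, so the estate passes to Brynja's siblings per stirpes.
Half-blood siblings count for one-half the weight of whole-blood siblings at the initial division.
Dividing 1 in proportion to weights (total weight 4): Solveig (weight 1/2) → 1/8; Oskar (weight 1) → 1/4; Hakon (weight 1) → 1/4; Gudrun (weight 1/2) → 1/8; Sindre (weight 1) → 1/4.
Solveig predeceased; the 1/8 allotted to Solveig's branch passes to Solveig's issue by representation.
Eirik is the sole taker at this level and receives the full 1/8.
Oskar predeceased; the 1/4 allotted to Oskar's branch passes to Oskar's issue by representation.
The 1/4 is divided into 2 equal shares of 1/8 among Dagny, Ingeborg.
Dagny is living and takes 1/8.
Ingeborg is living and takes 1/8.
Hakon is living and takes 1/4.
Gudrun is living and takes 1/8.
Sindre is living and takes 1/4.

Dagny 1/8; Eirik 1/8; Gudrun 1/8; Hakon 1/4; Ingeborg 1/8; Sindre 1/4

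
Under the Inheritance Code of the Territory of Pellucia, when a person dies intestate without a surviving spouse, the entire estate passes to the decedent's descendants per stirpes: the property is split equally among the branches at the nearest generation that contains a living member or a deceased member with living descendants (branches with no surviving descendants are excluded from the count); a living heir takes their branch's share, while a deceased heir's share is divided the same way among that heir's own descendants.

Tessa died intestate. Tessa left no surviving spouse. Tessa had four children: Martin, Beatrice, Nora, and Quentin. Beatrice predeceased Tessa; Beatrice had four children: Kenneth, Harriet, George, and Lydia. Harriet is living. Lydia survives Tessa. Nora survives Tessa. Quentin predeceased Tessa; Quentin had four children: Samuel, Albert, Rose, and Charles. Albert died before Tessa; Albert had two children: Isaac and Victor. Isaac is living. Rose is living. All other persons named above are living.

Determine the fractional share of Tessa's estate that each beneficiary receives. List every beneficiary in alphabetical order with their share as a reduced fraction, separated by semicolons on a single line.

There is no surviving spouse, so the entire estate passes to Tessa's descendants per stirpes.
The estate is divided into 4 equal shares of 1/4 among Martin, Beatrice, Nora, Quentin.
Martin is living and takes 1/4.
Beatrice predeceased; the 1/4 allotted to Beatrice's branch passes to Beatrice's issue by representation.
The 1/4 is divided into 4 equal shares of 1/16 among Kenneth, Harriet, George, Lydia.
Kenneth is living and takes 1/16.
Harriet is living and takes 1/16.
George is living and takes 1/16.
Lydia is living and takes 1/16.
Nora is living and takes 1/4.
Quentin predeceased; the 1/4 allotted to Quentin's branch passes to Quentin's issue by representation.
The 1/4 is divided into 4 equal shares of 1/16 among Samuel, Albert, Rose, Charles.
Samuel is living and takes 1/16.
Albert predeceased; the 1/16 allotted to Albert's branch passes to Albert's issue by representation.
The 1/16 is divided into 2 equal shares of 1/32 among Isaac, Victor.
Isaac is living and takes 1/32.
Victor is living and takes 1/32.
Rose is living and takes 1/16.
Charles is living and takes 1/16.

Charles 1/16; George 1/16; Harriet 1/16; Isaac 1/32; Kenneth 1/16; Lydia 1/16; Martin 1/4; Nora 1/4; Rose 1/16; Samuel 1/16; Victor 1/32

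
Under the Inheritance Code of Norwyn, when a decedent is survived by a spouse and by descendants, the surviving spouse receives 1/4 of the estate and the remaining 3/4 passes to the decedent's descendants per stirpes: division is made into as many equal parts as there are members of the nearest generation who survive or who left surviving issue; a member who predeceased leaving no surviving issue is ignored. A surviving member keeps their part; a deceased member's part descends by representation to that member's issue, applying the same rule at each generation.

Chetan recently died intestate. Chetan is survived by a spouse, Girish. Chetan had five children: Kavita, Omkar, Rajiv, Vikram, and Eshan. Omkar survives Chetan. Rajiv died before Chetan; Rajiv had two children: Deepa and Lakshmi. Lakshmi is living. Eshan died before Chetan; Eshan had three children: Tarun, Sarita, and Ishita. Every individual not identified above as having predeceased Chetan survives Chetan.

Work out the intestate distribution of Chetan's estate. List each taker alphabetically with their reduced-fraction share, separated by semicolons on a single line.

Deepa 3/40; Girish 1/4; Ishita 1/20; Kavita 3/20; Lakshmi 3/40; Omkar 3/20; Sarita 1/20; Tarun 1/20; Vikram 3/20

Girish, as surviving spouse, takes 1/4.
The remaining 3/4 passes to Chetan's descendants per stirpes.
The 3/4 is divided into 5 equal shares of 3/20 among Kavita, Omkar, Rajiv, Vikram, Eshan.
Kavita is living and takes 3/20.
Omkar is living and takes 3/20.
Rajiv predeceased; the 3/20 allotted to Rajiv's branch passes to Rajiv's issue by representation.
The 3/20 is divided into 2 equal shares of 3/40 among Deepa, Lakshmi.
Deepa is living and takes 3/40.
Lakshmi is living and takes 3/40.
Vikram is living and takes 3/20.
Eshan predeceased; the 3/20 allotted to Eshan's branch passes to Eshan's issue by representation.
The 3/20 is divided into 3 equal shares of 1/20 among Tarun, Sarita, Ishita.
Tarun is living and takes 1/20.
Sarita is living and takes 1/20.
Ishita is living and takes 1/20.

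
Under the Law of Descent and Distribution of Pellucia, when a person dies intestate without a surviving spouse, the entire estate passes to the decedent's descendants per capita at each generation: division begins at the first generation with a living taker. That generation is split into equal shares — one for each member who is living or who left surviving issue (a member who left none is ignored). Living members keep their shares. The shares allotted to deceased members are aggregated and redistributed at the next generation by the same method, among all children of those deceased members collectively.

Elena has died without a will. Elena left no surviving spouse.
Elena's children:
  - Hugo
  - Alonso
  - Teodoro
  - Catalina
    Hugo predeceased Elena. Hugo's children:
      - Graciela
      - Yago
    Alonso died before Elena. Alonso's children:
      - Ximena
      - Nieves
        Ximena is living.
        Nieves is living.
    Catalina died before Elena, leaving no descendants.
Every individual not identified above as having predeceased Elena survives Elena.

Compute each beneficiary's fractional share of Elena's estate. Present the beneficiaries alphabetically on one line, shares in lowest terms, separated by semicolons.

Graciela 1/6; Nieves 1/6; Teodoro 1/3; Ximena 1/6; Yago 1/6

There is no surviving spouse, so the entire estate passes to Elena's descendants per capita at each generation.
At generation 1 (Hugo, Alonso, Teodoro) there are 3 shares of (1)/3 = 1/3 each.
Living: Teodoro — each takes 1/3.
Deceased: Hugo and Alonso. Their combined 2/3 is pooled and carried to generation 2.
At generation 2 (Graciela, Yago, Ximena, Nieves) there are 4 shares of (2/3)/4 = 1/6 each.
Living: Graciela, Yago, Ximena, and Nieves — each takes 1/6.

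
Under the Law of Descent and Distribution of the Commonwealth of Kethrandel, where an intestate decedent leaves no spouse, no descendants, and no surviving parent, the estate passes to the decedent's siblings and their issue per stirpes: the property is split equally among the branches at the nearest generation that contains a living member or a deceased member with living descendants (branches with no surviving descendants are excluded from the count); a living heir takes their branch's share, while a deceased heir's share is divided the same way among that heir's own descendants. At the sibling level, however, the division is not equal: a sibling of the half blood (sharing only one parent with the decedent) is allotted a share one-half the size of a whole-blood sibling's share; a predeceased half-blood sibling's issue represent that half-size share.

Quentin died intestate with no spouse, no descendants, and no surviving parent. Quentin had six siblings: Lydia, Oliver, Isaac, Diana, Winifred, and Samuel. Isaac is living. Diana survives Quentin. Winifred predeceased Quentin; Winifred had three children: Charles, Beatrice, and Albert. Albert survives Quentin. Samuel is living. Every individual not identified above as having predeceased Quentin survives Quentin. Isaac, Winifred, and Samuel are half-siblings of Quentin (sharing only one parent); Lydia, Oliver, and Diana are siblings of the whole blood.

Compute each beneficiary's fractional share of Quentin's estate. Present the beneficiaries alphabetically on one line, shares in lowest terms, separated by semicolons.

No spouse, descendants, or parent survives, so the estate passes to Quentin's siblings per stirpes.
Half-blood siblings count for one-half the weight of whole-blood siblings at the initial division.
Dividing 1 in proportion to weights (total weight 9/2): Lydia (weight 1) → 2/9; Oliver (weight 1) → 2/9; Isaac (weight 1/2) → 1/9; Diana (weight 1) → 2/9; Winifred (weight 1/2) → 1/9; Samuel (weight 1/2) → 1/9.
Lydia is living and takes 2/9.
Oliver is living and takes 2/9.
Isaac is living and takes 1/9.
Diana is living and takes 2/9.
Winifred predeceased; the 1/9 allotted to Winifred's branch passes to Winifred's issue by representation.
The 1/9 is divided into 3 equal shares of 1/27 among Charles, Beatrice, Albert.
Charles is living and takes 1/27.
Beatrice is living and takes 1/27.
Albert is living and takes 1/27.
Samuel is living and takes 1/9.

Albert 1/27; Beatrice 1/27; Charles 1/27; Diana 2/9; Isaac 1/9; Lydia 2/9; Oliver 2/9; Samuel 1/9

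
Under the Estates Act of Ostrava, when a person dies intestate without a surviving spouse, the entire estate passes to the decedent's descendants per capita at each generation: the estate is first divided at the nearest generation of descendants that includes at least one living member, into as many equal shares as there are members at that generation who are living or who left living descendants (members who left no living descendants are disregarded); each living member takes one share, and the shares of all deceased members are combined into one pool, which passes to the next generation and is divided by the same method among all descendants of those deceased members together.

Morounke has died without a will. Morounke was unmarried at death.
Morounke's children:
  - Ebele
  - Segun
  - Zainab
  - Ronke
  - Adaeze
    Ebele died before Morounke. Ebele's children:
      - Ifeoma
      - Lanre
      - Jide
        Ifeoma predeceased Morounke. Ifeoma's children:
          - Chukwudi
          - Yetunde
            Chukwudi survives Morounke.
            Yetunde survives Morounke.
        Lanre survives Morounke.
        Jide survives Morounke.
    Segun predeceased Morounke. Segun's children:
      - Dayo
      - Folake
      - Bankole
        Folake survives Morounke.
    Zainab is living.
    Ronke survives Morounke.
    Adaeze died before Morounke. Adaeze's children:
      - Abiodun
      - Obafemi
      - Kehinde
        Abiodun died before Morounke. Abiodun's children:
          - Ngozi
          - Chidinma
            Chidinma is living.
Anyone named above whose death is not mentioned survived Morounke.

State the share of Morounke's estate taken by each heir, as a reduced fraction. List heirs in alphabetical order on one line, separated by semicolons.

There is no surviving spouse, so the entire estate passes to Morounke's descendants per capita at each generation.
At generation 1 (Ebele, Segun, Zainab, Ronke, Adaeze) there are 5 shares of (1)/5 = 1/5 each.
Living: Zainab and Ronke — each takes 1/5.
Deceased: Ebele, Segun, and Adaeze. Their combined 3/5 is pooled and carried to generation 2.
At generation 2 (Ifeoma, Lanre, Jide, Dayo, Folake, Bankole, Abiodun, Obafemi, Kehinde) there are 9 shares of (3/5)/9 = 1/15 each.
Living: Lanre, Jide, Dayo, Folake, Bankole, Obafemi, and Kehinde — each takes 1/15.
Deceased: Ifeoma and Abiodun. Their combined 2/15 is pooled and carried to generation 3.
At generation 3 (Chukwudi, Yetunde, Ngozi, Chidinma) there are 4 shares of (2/15)/4 = 1/30 each.
Living: Chukwudi, Yetunde, Ngozi, and Chidinma — each takes 1/30.

Bankole 1/15; Chidinma 1/30; Chukwudi 1/30; Dayo 1/15; Folake 1/15; Jide 1/15; Kehinde 1/15; Lanre 1/15; Ngozi 1/30; Obafemi 1/15; Ronke 1/5; Yetunde 1/30; Zainab 1/5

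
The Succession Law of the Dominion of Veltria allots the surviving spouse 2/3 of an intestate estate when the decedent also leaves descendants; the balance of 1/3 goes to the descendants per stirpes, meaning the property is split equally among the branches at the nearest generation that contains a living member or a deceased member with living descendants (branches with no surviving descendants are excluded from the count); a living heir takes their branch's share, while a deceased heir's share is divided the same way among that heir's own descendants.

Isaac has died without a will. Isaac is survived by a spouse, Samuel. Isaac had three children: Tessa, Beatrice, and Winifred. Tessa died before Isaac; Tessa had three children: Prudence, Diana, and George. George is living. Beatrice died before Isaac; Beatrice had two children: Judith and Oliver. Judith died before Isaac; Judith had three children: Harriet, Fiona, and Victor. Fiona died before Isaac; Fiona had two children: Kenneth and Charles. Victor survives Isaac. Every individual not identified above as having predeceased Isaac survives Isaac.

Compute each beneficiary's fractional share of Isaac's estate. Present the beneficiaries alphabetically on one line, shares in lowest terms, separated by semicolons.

Charles 1/108; Diana 1/27; George 1/27; Harriet 1/54; Kenneth 1/108; Oliver 1/18; Prudence 1/27; Samuel 2/3; Victor 1/54; Winifred 1/9

Samuel, as surviving spouse, takes 2/3.
The remaining 1/3 passes to Isaac's descendants per stirpes.
The 1/3 is divided into 3 equal shares of 1/9 among Tessa, Beatrice, Winifred.
Tessa predeceased; the 1/9 allotted to Tessa's branch passes to Tessa's issue by representation.
The 1/9 is divided into 3 equal shares of 1/27 among Prudence, Diana, George.
Prudence is living and takes 1/27.
Diana is living and takes 1/27.
George is living and takes 1/27.
Beatrice predeceased; the 1/9 allotted to Beatrice's branch passes to Beatrice's issue by representation.
The 1/9 is divided into 2 equal shares of 1/18 among Judith, Oliver.
Judith predeceased; the 1/18 allotted to Judith's branch passes to Judith's issue by representation.
The 1/18 is divided into 3 equal shares of 1/54 among Harriet, Fiona, Victor.
Harriet is living and takes 1/54.
Fiona predeceased; the 1/54 allotted to Fiona's branch passes to Fiona's issue by representation.
The 1/54 is divided into 2 equal shares of 1/108 among Kenneth, Charles.
Kenneth is living and takes 1/108.
Charles is living and takes 1/108.
Victor is living and takes 1/54.
Oliver is living and takes 1/18.
Winifred is living and takes 1/9.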